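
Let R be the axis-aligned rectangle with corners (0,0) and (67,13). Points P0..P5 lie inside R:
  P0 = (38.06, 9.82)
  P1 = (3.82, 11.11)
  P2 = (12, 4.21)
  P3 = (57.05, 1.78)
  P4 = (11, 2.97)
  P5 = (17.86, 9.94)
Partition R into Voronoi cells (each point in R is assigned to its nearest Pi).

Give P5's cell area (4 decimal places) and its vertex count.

Area of P5's cell: 160.1012 (5 vertices)

1. box [0,67]×[0,13]: [(0, 0) (67, 0) (67, 13) (0, 13)]
2. ⊥bis P5·P0 via (27.96,9.88): [(0, 0) (27.9013, 0) (27.9785, 13) (0, 13)]  |A|=363.219
3. ⊥bis P5·P1 via (10.84,10.525): [(9.9629, 0) (27.9013, 0) (27.9785, 13) (11.0463, 13)]  |A|=226.6594
4. ⊥bis P5·P2 via (14.93,7.075): [(10.8963, 11.2002) (21.848, 0) (27.9013, 0) (27.9785, 13) (11.0463, 13)]  |A|=160.1012
5. ⊥bis P5·P3 via (37.455,5.86): [(10.8963, 11.2002) (21.848, 0) (27.9013, 0) (27.9785, 13) (11.0463, 13)]  |A|=160.1012
6. ⊥bis P5·P4 via (14.43,6.455): [(10.8963, 11.2002) (21.848, 0) (27.9013, 0) (27.9785, 13) (11.0463, 13)]  |A|=160.1012
7. canonical 5-gon: [(10.8963, 11.2002) (21.848, 0) (27.9013, 0) (27.9785, 13) (11.0463, 13)]
8. shoelace: 160.1012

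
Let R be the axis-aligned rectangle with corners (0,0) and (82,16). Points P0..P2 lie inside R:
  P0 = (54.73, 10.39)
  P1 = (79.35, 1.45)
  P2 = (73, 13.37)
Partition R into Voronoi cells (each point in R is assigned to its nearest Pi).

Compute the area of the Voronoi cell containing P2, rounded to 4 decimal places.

1. box [0,82]×[0,16]: [(0, 0) (82, 0) (82, 16) (0, 16)]
2. ⊥bis P2·P0 via (63.865,11.88): [(65.8027, 0) (82, 0) (82, 16) (63.193, 16)]  |A|=280.0342
3. ⊥bis P2·P1 via (76.175,7.41): [(65.5199, 1.7338) (82, 10.5131) (82, 16) (63.193, 16)]  |A|=179.3642
4. canonical 4-gon: [(65.5199, 1.7338) (82, 10.5131) (82, 16) (63.193, 16)]
5. shoelace: 179.3642

Area of P2's cell: 179.3642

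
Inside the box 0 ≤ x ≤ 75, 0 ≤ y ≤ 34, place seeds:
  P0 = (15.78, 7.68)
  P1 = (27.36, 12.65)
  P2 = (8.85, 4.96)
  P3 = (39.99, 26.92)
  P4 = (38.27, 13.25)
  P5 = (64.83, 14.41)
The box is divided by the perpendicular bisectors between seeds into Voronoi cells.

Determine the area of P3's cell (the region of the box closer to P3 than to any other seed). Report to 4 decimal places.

Area of P3's cell: 427.0098

1. box [0,75]×[0,34]: [(0, 0) (75, 0) (75, 34) (0, 34)]
2. ⊥bis P3·P0 via (27.885,17.3): [(41.6335, 0) (75, 0) (75, 34) (14.6133, 34)]  |A|=1593.8039
3. ⊥bis P3·P1 via (33.675,19.785): [(56.0291, 0) (75, 0) (75, 34) (17.6142, 34)]  |A|=1298.0645
4. ⊥bis P3·P2 via (24.42,15.94): [(56.0291, 0) (75, 0) (75, 34) (17.6142, 34)]  |A|=1298.0645
5. ⊥bis P3·P4 via (39.13,20.085): [(32.3759, 20.9348) (75, 15.5717) (75, 34) (17.6142, 34)]  |A|=767.6223
6. ⊥bis P3·P5 via (52.41,20.665): [(32.3759, 20.9348) (51.3439, 18.5482) (59.1258, 34) (17.6142, 34)]  |A|=427.0098
7. canonical 4-gon: [(32.3759, 20.9348) (51.3439, 18.5482) (59.1258, 34) (17.6142, 34)]
8. shoelace: 427.0098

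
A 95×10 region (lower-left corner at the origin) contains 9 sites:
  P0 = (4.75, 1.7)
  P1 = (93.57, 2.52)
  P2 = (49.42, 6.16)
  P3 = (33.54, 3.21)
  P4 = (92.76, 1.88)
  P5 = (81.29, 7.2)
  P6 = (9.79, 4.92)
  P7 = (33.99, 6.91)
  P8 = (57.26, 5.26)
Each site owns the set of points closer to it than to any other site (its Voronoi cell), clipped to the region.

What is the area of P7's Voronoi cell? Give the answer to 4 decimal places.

Area of P7's cell: 93.9641

1. box [0,95]×[0,10]: [(0, 0) (95, 0) (95, 10) (0, 10)]
2. ⊥bis P7·P0 via (19.37,4.305): [(20.1371, 0) (95, 0) (95, 10) (18.3553, 10)]  |A|=757.5384
3. ⊥bis P7·P1 via (63.78,4.715): [(20.1371, 0) (63.4326, 0) (64.1694, 10) (18.3553, 10)]  |A|=445.5483
4. ⊥bis P7·P2 via (41.705,6.535): [(20.1371, 0) (41.3874, 0) (41.8734, 10) (18.3553, 10)]  |A|=223.8422
5. ⊥bis P7·P3 via (33.765,5.06): [(18.9136, 6.8662) (41.5871, 4.1087) (41.8734, 10) (18.3553, 10)]  |A|=104.0332
6. ⊥bis P7·P4 via (63.375,4.395): [(18.9136, 6.8662) (41.5871, 4.1087) (41.8734, 10) (18.3553, 10)]  |A|=104.0332
7. ⊥bis P7·P5 via (57.64,7.055): [(18.9136, 6.8662) (41.5871, 4.1087) (41.8734, 10) (18.3553, 10)]  |A|=104.0332
8. ⊥bis P7·P6 via (21.89,5.915): [(21.8411, 6.5102) (41.5871, 4.1087) (41.8734, 10) (21.5541, 10)]  |A|=93.9641
9. ⊥bis P7·P8 via (45.625,6.085): [(21.8411, 6.5102) (41.5871, 4.1087) (41.8734, 10) (21.5541, 10)]  |A|=93.9641
10. canonical 4-gon: [(21.8411, 6.5102) (41.5871, 4.1087) (41.8734, 10) (21.5541, 10)]
11. shoelace: 93.9641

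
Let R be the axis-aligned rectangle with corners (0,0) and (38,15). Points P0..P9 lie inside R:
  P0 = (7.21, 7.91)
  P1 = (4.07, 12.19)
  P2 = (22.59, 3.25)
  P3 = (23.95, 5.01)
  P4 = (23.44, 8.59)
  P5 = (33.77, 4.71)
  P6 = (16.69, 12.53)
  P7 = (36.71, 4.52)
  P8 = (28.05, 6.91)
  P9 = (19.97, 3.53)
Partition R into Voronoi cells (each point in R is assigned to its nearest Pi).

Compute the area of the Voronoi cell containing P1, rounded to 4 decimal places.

1. box [0,38]×[0,15]: [(0, 0) (38, 0) (38, 15) (0, 15)]
2. ⊥bis P1·P0 via (5.64,10.05): [(0, 5.9122) (12.3871, 15) (0, 15)]  |A|=56.2856
3. ⊥bis P1·P2 via (13.33,7.72): [(0, 5.9122) (12.3871, 15) (0, 15)]  |A|=56.2856
4. ⊥bis P1·P3 via (14.01,8.6): [(0, 5.9122) (12.3871, 15) (0, 15)]  |A|=56.2856
5. ⊥bis P1·P4 via (13.755,10.39): [(0, 5.9122) (12.3871, 15) (0, 15)]  |A|=56.2856
6. ⊥bis P1·P5 via (18.92,8.45): [(0, 5.9122) (12.3871, 15) (0, 15)]  |A|=56.2856
7. ⊥bis P1·P6 via (10.38,12.36): [(0, 5.9122) (10.3492, 13.5048) (10.3089, 15) (0, 15)]  |A|=54.732
8. ⊥bis P1·P7 via (20.39,8.355): [(0, 5.9122) (10.3492, 13.5048) (10.3089, 15) (0, 15)]  |A|=54.732
9. ⊥bis P1·P8 via (16.06,9.55): [(0, 5.9122) (10.3492, 13.5048) (10.3089, 15) (0, 15)]  |A|=54.732
10. ⊥bis P1·P9 via (12.02,7.86): [(0, 5.9122) (10.3492, 13.5048) (10.3089, 15) (0, 15)]  |A|=54.732
11. canonical 4-gon: [(0, 5.9122) (10.3492, 13.5048) (10.3089, 15) (0, 15)]
12. shoelace: 54.732

Area of P1's cell: 54.7320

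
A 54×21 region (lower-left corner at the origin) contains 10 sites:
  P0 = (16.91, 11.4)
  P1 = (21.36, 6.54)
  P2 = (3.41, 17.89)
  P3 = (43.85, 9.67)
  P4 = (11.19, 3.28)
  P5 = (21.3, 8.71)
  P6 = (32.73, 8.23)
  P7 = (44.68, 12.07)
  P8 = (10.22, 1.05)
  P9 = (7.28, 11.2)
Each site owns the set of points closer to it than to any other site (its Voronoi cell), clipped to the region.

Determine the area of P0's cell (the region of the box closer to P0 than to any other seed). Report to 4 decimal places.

1. box [0,54]×[0,21]: [(0, 0) (54, 0) (54, 21) (0, 21)]
2. ⊥bis P0·P1 via (19.135,8.97): [(0, 0) (9.3386, 0) (32.2734, 21) (0, 21)]  |A|=436.9253
3. ⊥bis P0·P2 via (10.16,14.645): [(3.1196, 0) (9.3386, 0) (32.2734, 21) (13.2151, 21)]  |A|=265.4114
4. ⊥bis P0·P3 via (30.38,10.535): [(3.1196, 0) (9.3386, 0) (30.9757, 19.8118) (31.052, 21) (13.2151, 21)]  |A|=264.6858
5. ⊥bis P0·P4 via (14.05,7.34): [(8.5207, 11.235) (15.9178, 6.0242) (30.9757, 19.8118) (31.052, 21) (13.2151, 21)]  |A|=190.3277
6. ⊥bis P0·P5 via (19.105,10.055): [(8.5207, 11.235) (15.9178, 6.0242) (17.552, 7.5205) (25.8116, 21) (13.2151, 21)]  |A|=147.5028
7. ⊥bis P0·P6 via (24.82,9.815): [(8.5207, 11.235) (15.9178, 6.0242) (17.552, 7.5205) (25.8116, 21) (13.2151, 21)]  |A|=147.5028
8. ⊥bis P0·P7 via (30.795,11.735): [(8.5207, 11.235) (15.9178, 6.0242) (17.552, 7.5205) (25.8116, 21) (13.2151, 21)]  |A|=147.5028
9. ⊥bis P0·P8 via (13.565,6.225): [(8.5207, 11.235) (15.9178, 6.0242) (17.552, 7.5205) (25.8116, 21) (13.2151, 21)]  |A|=147.5028
10. ⊥bis P0·P9 via (12.095,11.3): [(11.9483, 18.3648) (12.1494, 8.6788) (15.9178, 6.0242) (17.552, 7.5205) (25.8116, 21) (13.2151, 21)]  |A|=130.1858
11. canonical 6-gon: [(11.9483, 18.3648) (12.1494, 8.6788) (15.9178, 6.0242) (17.552, 7.5205) (25.8116, 21) (13.2151, 21)]
12. shoelace: 130.1858

Area of P0's cell: 130.1858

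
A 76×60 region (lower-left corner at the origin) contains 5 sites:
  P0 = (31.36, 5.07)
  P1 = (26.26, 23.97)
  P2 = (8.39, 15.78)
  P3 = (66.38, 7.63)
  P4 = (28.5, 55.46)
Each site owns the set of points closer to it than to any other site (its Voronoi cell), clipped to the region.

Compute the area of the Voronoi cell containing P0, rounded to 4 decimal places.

Area of P0's cell: 483.9699

1. box [0,76]×[0,60]: [(0, 0) (76, 0) (76, 60) (0, 60)]
2. ⊥bis P0·P1 via (28.81,14.52): [(0, 6.7459) (0, 0) (76, 0) (76, 27.2538)]  |A|=1291.9879
3. ⊥bis P0·P2 via (19.875,10.425): [(20.7732, 12.3513) (15.0142, 0) (76, 0) (76, 27.2538)]  |A|=1129.1984
4. ⊥bis P0·P3 via (48.87,6.35): [(47.8963, 19.6703) (20.7732, 12.3513) (15.0142, 0) (49.3342, 0)]  |A|=483.9699
5. ⊥bis P0·P4 via (29.93,30.265): [(47.8963, 19.6703) (20.7732, 12.3513) (15.0142, 0) (49.3342, 0)]  |A|=483.9699
6. canonical 4-gon: [(47.8963, 19.6703) (20.7732, 12.3513) (15.0142, 0) (49.3342, 0)]
7. shoelace: 483.9699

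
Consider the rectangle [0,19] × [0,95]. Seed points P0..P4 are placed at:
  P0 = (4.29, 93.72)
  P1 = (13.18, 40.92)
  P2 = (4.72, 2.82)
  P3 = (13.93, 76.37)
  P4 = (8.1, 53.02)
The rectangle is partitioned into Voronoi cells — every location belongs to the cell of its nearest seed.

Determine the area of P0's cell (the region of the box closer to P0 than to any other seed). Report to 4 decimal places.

Area of P0's cell: 185.0279

1. box [0,19]×[0,95]: [(0, 0) (19, 0) (19, 95) (0, 95)]
2. ⊥bis P0·P1 via (8.735,67.32): [(0, 65.8493) (19, 69.0483) (19, 95) (0, 95)]  |A|=523.4727
3. ⊥bis P0·P2 via (4.505,48.27): [(0, 65.8493) (19, 69.0483) (19, 95) (0, 95)]  |A|=523.4727
4. ⊥bis P0·P3 via (9.11,85.045): [(0, 79.9833) (19, 90.5401) (19, 95) (0, 95)]  |A|=185.0279
5. ⊥bis P0·P4 via (6.195,73.37): [(0, 79.9833) (19, 90.5401) (19, 95) (0, 95)]  |A|=185.0279
6. canonical 4-gon: [(0, 79.9833) (19, 90.5401) (19, 95) (0, 95)]
7. shoelace: 185.0279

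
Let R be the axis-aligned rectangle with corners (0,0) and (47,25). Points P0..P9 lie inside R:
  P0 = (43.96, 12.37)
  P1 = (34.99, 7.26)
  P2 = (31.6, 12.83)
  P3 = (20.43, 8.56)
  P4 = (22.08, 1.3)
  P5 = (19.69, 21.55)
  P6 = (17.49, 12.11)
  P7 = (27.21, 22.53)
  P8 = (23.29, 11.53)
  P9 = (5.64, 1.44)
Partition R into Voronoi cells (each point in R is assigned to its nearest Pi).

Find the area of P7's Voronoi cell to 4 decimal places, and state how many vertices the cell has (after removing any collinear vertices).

Area of P7's cell: 96.4737 (5 vertices)

1. box [0,47]×[0,25]: [(0, 0) (47, 0) (47, 25) (0, 25)]
2. ⊥bis P7·P0 via (35.585,17.45): [(0, 0) (25.0004, 0) (40.1646, 25) (0, 25)]  |A|=814.5623
3. ⊥bis P7·P1 via (31.1,14.895): [(0, 0) (1.8652, 0) (35.3481, 17.0594) (40.1646, 25) (0, 25)]  |A|=617.2265
4. ⊥bis P7·P2 via (29.405,17.68): [(0, 4.372) (38.1158, 21.6223) (40.1646, 25) (0, 25)]  |A|=460.9588
5. ⊥bis P7·P3 via (23.82,15.545): [(24.2386, 15.3418) (38.1158, 21.6223) (40.1646, 25) (4.3382, 25)]  |A|=190.0113
6. ⊥bis P7·P4 via (24.645,11.915): [(24.2386, 15.3418) (38.1158, 21.6223) (40.1646, 25) (4.3382, 25)]  |A|=190.0113
7. ⊥bis P7·P5 via (23.45,22.04): [(24.3182, 15.3778) (38.1158, 21.6223) (40.1646, 25) (23.0643, 25)]  |A|=99.1763
8. ⊥bis P7·P6 via (22.35,17.32): [(24.3025, 15.4987) (24.3949, 15.4125) (38.1158, 21.6223) (40.1646, 25) (23.0643, 25)]  |A|=99.1714
9. ⊥bis P7·P8 via (25.25,17.03): [(24.047, 17.4587) (26.7711, 16.4879) (38.1158, 21.6223) (40.1646, 25) (23.0643, 25)]  |A|=96.4737
10. ⊥bis P7·P9 via (16.425,11.985): [(24.047, 17.4587) (26.7711, 16.4879) (38.1158, 21.6223) (40.1646, 25) (23.0643, 25)]  |A|=96.4737
11. canonical 5-gon: [(24.047, 17.4587) (26.7711, 16.4879) (38.1158, 21.6223) (40.1646, 25) (23.0643, 25)]
12. shoelace: 96.4737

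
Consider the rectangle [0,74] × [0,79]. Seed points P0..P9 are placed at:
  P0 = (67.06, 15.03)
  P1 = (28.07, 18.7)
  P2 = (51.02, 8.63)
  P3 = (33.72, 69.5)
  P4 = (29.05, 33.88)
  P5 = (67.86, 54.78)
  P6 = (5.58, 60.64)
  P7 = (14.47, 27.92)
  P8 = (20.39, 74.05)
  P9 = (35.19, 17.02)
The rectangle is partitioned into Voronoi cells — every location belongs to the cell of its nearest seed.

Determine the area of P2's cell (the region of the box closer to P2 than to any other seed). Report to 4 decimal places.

1. box [0,74]×[0,79]: [(0, 0) (74, 0) (74, 79) (0, 79)]
2. ⊥bis P2·P0 via (59.04,11.83): [(0, 0) (63.7602, 0) (32.239, 79) (0, 79)]  |A|=3791.9685
3. ⊥bis P2·P1 via (39.545,13.665): [(33.5491, 0) (63.7602, 0) (49.3718, 36.0608)]  |A|=544.7191
4. ⊥bis P2·P3 via (42.37,39.065): [(33.5491, 0) (63.7602, 0) (49.3718, 36.0608)]  |A|=544.7191
5. ⊥bis P2·P4 via (40.035,21.255): [(44.6294, 25.2526) (33.5491, 0) (63.7602, 0) (51.3509, 31.1009)]  |A|=522.2632
6. ⊥bis P2·P5 via (59.44,31.705): [(44.6294, 25.2526) (33.5491, 0) (63.7602, 0) (51.3509, 31.1009)]  |A|=522.2632
7. ⊥bis P2·P6 via (28.3,34.635): [(44.6294, 25.2526) (33.5491, 0) (63.7602, 0) (51.3509, 31.1009)]  |A|=522.2632
8. ⊥bis P2·P7 via (32.745,18.275): [(44.6294, 25.2526) (33.5491, 0) (63.7602, 0) (51.3509, 31.1009)]  |A|=522.2632
9. ⊥bis P2·P8 via (35.705,41.34): [(44.6294, 25.2526) (33.5491, 0) (63.7602, 0) (51.3509, 31.1009)]  |A|=522.2632
10. ⊥bis P2·P9 via (43.105,12.825): [(36.3077, 0) (63.7602, 0) (51.9695, 29.5503)]  |A|=405.6159
11. canonical 3-gon: [(36.3077, 0) (63.7602, 0) (51.9695, 29.5503)]
12. shoelace: 405.6159

Area of P2's cell: 405.6159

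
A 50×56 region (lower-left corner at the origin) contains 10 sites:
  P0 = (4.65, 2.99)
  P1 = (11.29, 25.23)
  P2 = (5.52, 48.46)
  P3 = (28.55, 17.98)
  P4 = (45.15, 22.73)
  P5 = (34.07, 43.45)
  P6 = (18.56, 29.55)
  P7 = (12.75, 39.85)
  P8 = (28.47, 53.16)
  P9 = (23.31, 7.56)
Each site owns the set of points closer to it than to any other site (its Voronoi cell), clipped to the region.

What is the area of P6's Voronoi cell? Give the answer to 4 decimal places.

1. box [0,50]×[0,56]: [(0, 0) (50, 0) (50, 56) (0, 56)]
2. ⊥bis P6·P0 via (11.605,16.27): [(0, 22.3478) (42.6712, 0) (50, 0) (50, 56) (0, 56)]  |A|=2323.1966
3. ⊥bis P6·P1 via (14.925,27.39): [(0, 52.5068) (26.0183, 8.7215) (42.6712, 0) (50, 0) (50, 56) (0, 56)]  |A|=1930.8535
4. ⊥bis P6·P2 via (12.04,39.005): [(9.1907, 37.0401) (26.0183, 8.7215) (42.6712, 0) (50, 0) (50, 56) (36.6854, 56)]  |A|=1567.0268
5. ⊥bis P6·P3 via (23.555,23.765): [(9.1907, 37.0401) (19.275, 20.0695) (50, 46.5987) (50, 56) (36.6854, 56)]  |A|=712.5293
6. ⊥bis P6·P4 via (31.855,26.14): [(9.1907, 37.0401) (19.275, 20.0695) (33.4336, 32.2945) (39.5137, 56) (36.6854, 56)]  |A|=510.3649
7. ⊥bis P6·P5 via (26.315,36.5): [(19.4751, 44.1321) (9.1907, 37.0401) (19.275, 20.0695) (31.5452, 30.664)]  |A|=269.5922
8. ⊥bis P6·P7 via (15.655,34.7): [(23.8071, 39.2984) (11.855, 32.5565) (19.275, 20.0695) (31.5452, 30.664)]  |A|=193.5991
9. ⊥bis P6·P8 via (23.515,41.355): [(23.8071, 39.2984) (11.855, 32.5565) (19.275, 20.0695) (31.5452, 30.664)]  |A|=193.5991
10. ⊥bis P6·P9 via (20.935,18.555): [(23.8071, 39.2984) (11.855, 32.5565) (19.275, 20.0695) (31.5452, 30.664)]  |A|=193.5991
11. canonical 4-gon: [(23.8071, 39.2984) (11.855, 32.5565) (19.275, 20.0695) (31.5452, 30.664)]
12. shoelace: 193.5991

Area of P6's cell: 193.5991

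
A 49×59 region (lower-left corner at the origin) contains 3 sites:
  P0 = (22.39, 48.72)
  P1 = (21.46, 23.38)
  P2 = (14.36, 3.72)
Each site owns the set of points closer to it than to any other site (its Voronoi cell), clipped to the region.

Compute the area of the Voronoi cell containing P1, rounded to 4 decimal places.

Area of P1's cell: 1214.4848

1. box [0,49]×[0,59]: [(0, 0) (49, 0) (49, 59) (0, 59)]
2. ⊥bis P1·P0 via (21.925,36.05): [(0, 36.8547) (0, 0) (49, 0) (49, 35.0563)]  |A|=1761.8193
3. ⊥bis P1·P2 via (17.91,13.55): [(0, 36.8547) (0, 20.018) (49, 2.3222) (49, 35.0563)]  |A|=1214.4848
4. canonical 4-gon: [(0, 36.8547) (0, 20.018) (49, 2.3222) (49, 35.0563)]
5. shoelace: 1214.4848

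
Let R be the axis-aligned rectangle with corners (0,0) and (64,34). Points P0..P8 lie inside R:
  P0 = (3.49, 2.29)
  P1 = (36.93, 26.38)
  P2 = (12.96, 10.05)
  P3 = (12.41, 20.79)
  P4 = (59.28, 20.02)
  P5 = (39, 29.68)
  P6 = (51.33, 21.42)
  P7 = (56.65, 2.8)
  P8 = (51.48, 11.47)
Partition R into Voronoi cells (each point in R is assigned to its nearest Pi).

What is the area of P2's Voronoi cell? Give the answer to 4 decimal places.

1. box [0,64]×[0,34]: [(0, 0) (64, 0) (64, 34) (0, 34)]
2. ⊥bis P2·P0 via (8.225,6.17): [(0, 16.2075) (13.2809, 0) (64, 0) (64, 34) (0, 34)]  |A|=2068.3753
3. ⊥bis P2·P1 via (24.945,18.215): [(0, 16.2075) (13.2809, 0) (37.3543, 0) (14.1912, 34) (0, 34)]  |A|=768.6485
4. ⊥bis P2·P3 via (12.685,15.42): [(1.1302, 14.8283) (13.2809, 0) (37.3543, 0) (26.3716, 16.1209)]  |A|=389.0396
5. ⊥bis P2·P4 via (36.12,15.035): [(1.1302, 14.8283) (13.2809, 0) (37.3543, 0) (26.3716, 16.1209)]  |A|=389.0396
6. ⊥bis P2·P5 via (25.98,19.865): [(1.1302, 14.8283) (13.2809, 0) (37.3543, 0) (26.3716, 16.1209)]  |A|=389.0396
7. ⊥bis P2·P6 via (32.145,15.735): [(1.1302, 14.8283) (13.2809, 0) (36.8077, 0) (36.3869, 1.42) (26.3716, 16.1209)]  |A|=388.6515
8. ⊥bis P2·P7 via (34.805,6.425): [(1.1302, 14.8283) (13.2809, 0) (33.7388, 0) (34.447, 4.2675) (26.3716, 16.1209)]  |A|=381.3251
9. ⊥bis P2·P8 via (32.22,10.76): [(1.1302, 14.8283) (13.2809, 0) (32.6167, 0) (32.3456, 7.352) (26.3716, 16.1209)]  |A|=371.6241
10. canonical 5-gon: [(1.1302, 14.8283) (13.2809, 0) (32.6167, 0) (32.3456, 7.352) (26.3716, 16.1209)]
11. shoelace: 371.6241

Area of P2's cell: 371.6241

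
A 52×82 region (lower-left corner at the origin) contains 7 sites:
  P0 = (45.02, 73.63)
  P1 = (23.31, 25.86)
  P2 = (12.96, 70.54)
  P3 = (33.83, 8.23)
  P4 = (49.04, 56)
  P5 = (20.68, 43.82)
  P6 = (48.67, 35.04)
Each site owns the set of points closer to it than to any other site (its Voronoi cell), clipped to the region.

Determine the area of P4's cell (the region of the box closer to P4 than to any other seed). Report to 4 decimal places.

1. box [0,52]×[0,82]: [(0, 0) (52, 0) (52, 82) (0, 82)]
2. ⊥bis P4·P0 via (47.03,64.815): [(0, 54.0912) (0, 0) (52, 0) (52, 65.9483)]  |A|=3121.026
3. ⊥bis P4·P1 via (36.175,40.93): [(16.3823, 57.8267) (52, 27.4205) (52, 65.9483)]  |A|=686.1359
4. ⊥bis P4·P2 via (31,63.27): [(30.0636, 60.9463) (25.6262, 49.9353) (52, 27.4205) (52, 65.9483)]  |A|=617.7351
5. ⊥bis P4·P3 via (41.435,32.115): [(30.0636, 60.9463) (25.6262, 49.9353) (49.5142, 29.5426) (52, 28.7511) (52, 65.9483)]  |A|=616.0812
6. ⊥bis P4·P5 via (34.86,49.91): [(30.1151, 60.9581) (40.1881, 37.5041) (49.5142, 29.5426) (52, 28.7511) (52, 65.9483)]  |A|=507.6668
7. ⊥bis P4·P6 via (48.855,45.52): [(30.1151, 60.9581) (36.6529, 45.7354) (52, 45.4645) (52, 65.9483)]  |A|=340.0689
8. canonical 4-gon: [(30.1151, 60.9581) (36.6529, 45.7354) (52, 45.4645) (52, 65.9483)]
9. shoelace: 340.0689

Area of P4's cell: 340.0689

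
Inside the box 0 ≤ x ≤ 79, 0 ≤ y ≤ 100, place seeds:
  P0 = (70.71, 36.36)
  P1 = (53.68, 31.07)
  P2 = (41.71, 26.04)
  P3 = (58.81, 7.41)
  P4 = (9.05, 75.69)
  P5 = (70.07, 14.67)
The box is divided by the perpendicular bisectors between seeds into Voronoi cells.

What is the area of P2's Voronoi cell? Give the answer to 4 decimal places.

Area of P2's cell: 2070.7225

1. box [0,79]×[0,100]: [(0, 0) (79, 0) (79, 100) (0, 100)]
2. ⊥bis P2·P0 via (56.21,31.2): [(0, 0) (67.3129, 0) (31.7267, 100) (0, 100)]  |A|=4951.9793
3. ⊥bis P2·P1 via (47.695,28.555): [(0, 0) (59.6943, 0) (17.6726, 100) (0, 100)]  |A|=3868.3442
4. ⊥bis P2·P3 via (50.26,16.725): [(0, 0) (32.0386, 0) (51.9964, 18.3188) (17.6726, 100) (0, 100)]  |A|=3615.0339
5. ⊥bis P2·P4 via (25.38,50.865): [(0, 34.1699) (0, 0) (32.0386, 0) (51.9964, 18.3188) (35.5177, 57.5336)]  |A|=2070.7225
6. ⊥bis P2·P5 via (55.89,20.355): [(0, 34.1699) (0, 0) (32.0386, 0) (51.9964, 18.3188) (35.5177, 57.5336)]  |A|=2070.7225
7. canonical 5-gon: [(0, 34.1699) (0, 0) (32.0386, 0) (51.9964, 18.3188) (35.5177, 57.5336)]
8. shoelace: 2070.7225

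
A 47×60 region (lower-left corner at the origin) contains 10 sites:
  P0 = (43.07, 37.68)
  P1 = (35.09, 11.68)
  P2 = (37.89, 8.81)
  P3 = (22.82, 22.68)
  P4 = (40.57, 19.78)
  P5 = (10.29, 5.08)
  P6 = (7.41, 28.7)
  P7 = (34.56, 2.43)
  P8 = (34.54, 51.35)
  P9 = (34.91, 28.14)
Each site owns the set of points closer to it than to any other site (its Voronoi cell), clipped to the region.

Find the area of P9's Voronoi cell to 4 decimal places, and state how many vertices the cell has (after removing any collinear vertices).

Area of P9's cell: 215.7327 (5 vertices)

1. box [0,47]×[0,60]: [(0, 0) (47, 0) (47, 60) (0, 60)]
2. ⊥bis P9·P0 via (38.99,32.91): [(0, 0) (47, 0) (47, 26.0587) (7.3186, 60) (0, 60)]  |A|=2146.5805
3. ⊥bis P9·P1 via (35,19.91): [(0, 19.5273) (47, 20.0412) (47, 26.0587) (7.3186, 60) (0, 60)]  |A|=1216.7212
4. ⊥bis P9·P2 via (36.4,18.475): [(0, 19.5273) (46.5258, 20.036) (47, 20.1091) (47, 26.0587) (7.3186, 60) (0, 60)]  |A|=1216.7051
5. ⊥bis P9·P3 via (28.865,25.41): [(31.3668, 19.8703) (46.5258, 20.036) (47, 20.1091) (47, 26.0587) (16.9731, 51.7421)]  |A|=340.6858
6. ⊥bis P9·P4 via (37.74,23.96): [(31.3668, 19.8703) (31.7048, 19.874) (44.2783, 28.3867) (16.9731, 51.7421)]  |A|=268.463
7. ⊥bis P9·P5 via (22.6,16.61): [(31.3668, 19.8703) (31.7048, 19.874) (44.2783, 28.3867) (16.9731, 51.7421)]  |A|=268.463
8. ⊥bis P9·P6 via (21.16,28.42): [(21.4338, 41.8648) (31.3668, 19.8703) (31.7048, 19.874) (44.2783, 28.3867) (21.5551, 47.8229)]  |A|=254.5754
9. ⊥bis P9·P7 via (34.735,15.285): [(21.4338, 41.8648) (31.3668, 19.8703) (31.7048, 19.874) (44.2783, 28.3867) (21.5551, 47.8229)]  |A|=254.5754
10. ⊥bis P9·P8 via (34.725,39.745): [(22.4793, 39.5498) (31.3668, 19.8703) (31.7048, 19.874) (44.2783, 28.3867) (31.0673, 39.6867)]  |A|=215.7327
11. canonical 5-gon: [(22.4793, 39.5498) (31.3668, 19.8703) (31.7048, 19.874) (44.2783, 28.3867) (31.0673, 39.6867)]
12. shoelace: 215.7327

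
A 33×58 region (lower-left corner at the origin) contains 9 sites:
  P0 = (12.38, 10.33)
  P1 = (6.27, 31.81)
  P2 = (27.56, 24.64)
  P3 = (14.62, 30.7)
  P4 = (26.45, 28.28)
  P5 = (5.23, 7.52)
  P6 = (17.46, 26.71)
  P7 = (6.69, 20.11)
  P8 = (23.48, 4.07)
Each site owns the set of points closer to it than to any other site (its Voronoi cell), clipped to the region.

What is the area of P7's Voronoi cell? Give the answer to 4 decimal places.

1. box [0,33]×[0,58]: [(0, 0) (33, 0) (33, 58) (0, 58)]
2. ⊥bis P7·P0 via (9.535,15.22): [(0, 9.6725) (33, 28.8719) (33, 58) (0, 58)]  |A|=1278.0163
3. ⊥bis P7·P1 via (6.48,25.96): [(0, 25.7274) (0, 9.6725) (29.4097, 26.7831)]  |A|=236.0844
4. ⊥bis P7·P2 via (17.125,22.375): [(16.2706, 26.3115) (0, 25.7274) (0, 9.6725) (17.6529, 19.943)]  |A|=193.9202
5. ⊥bis P7·P3 via (10.655,25.405): [(17.5954, 20.2079) (9.7568, 26.0776) (0, 25.7274) (0, 9.6725) (17.6529, 19.943)]  |A|=173.8866
6. ⊥bis P7·P4 via (16.57,24.195): [(17.5954, 20.2079) (9.7568, 26.0776) (0, 25.7274) (0, 9.6725) (17.6529, 19.943)]  |A|=173.8866
7. ⊥bis P7·P5 via (5.96,13.815): [(17.5954, 20.2079) (9.7568, 26.0776) (0, 25.7274) (0, 14.5062) (6.9273, 13.7028) (17.6529, 19.943)]  |A|=157.1447
8. ⊥bis P7·P6 via (12.075,23.41): [(11.0199, 25.1318) (9.7568, 26.0776) (0, 25.7274) (0, 14.5062) (6.9273, 13.7028) (15.1072, 18.4619)]  |A|=144.8989
9. ⊥bis P7·P8 via (15.085,12.09): [(11.0199, 25.1318) (9.7568, 26.0776) (0, 25.7274) (0, 14.5062) (6.9273, 13.7028) (15.1072, 18.4619)]  |A|=144.8989
10. canonical 6-gon: [(11.0199, 25.1318) (9.7568, 26.0776) (0, 25.7274) (0, 14.5062) (6.9273, 13.7028) (15.1072, 18.4619)]
11. shoelace: 144.8989

Area of P7's cell: 144.8989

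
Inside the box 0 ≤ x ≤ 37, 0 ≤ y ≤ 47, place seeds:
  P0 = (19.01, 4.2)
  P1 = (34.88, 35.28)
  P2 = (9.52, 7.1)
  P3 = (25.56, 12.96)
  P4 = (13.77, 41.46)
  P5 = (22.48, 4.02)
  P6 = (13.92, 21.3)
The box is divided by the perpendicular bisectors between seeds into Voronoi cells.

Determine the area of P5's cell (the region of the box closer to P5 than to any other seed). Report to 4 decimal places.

Area of P5's cell: 110.4952

1. box [0,37]×[0,47]: [(0, 0) (37, 0) (37, 47) (0, 47)]
2. ⊥bis P5·P0 via (20.745,4.11): [(20.5318, 0) (37, 0) (37, 47) (22.9698, 47)]  |A|=716.7114
3. ⊥bis P5·P1 via (28.68,19.65): [(21.6948, 22.4208) (20.5318, 0) (37, 0) (37, 16.3497)]  |A|=309.7325
4. ⊥bis P5·P2 via (16,5.56): [(21.6948, 22.4208) (20.5318, 0) (37, 0) (37, 16.3497)]  |A|=309.7325
5. ⊥bis P5·P3 via (24.02,8.49): [(21.0257, 9.5216) (20.5318, 0) (37, 0) (37, 4.0181)]  |A|=110.4952
6. ⊥bis P5·P4 via (18.125,22.74): [(21.0257, 9.5216) (20.5318, 0) (37, 0) (37, 4.0181)]  |A|=110.4952
7. ⊥bis P5·P6 via (18.2,12.66): [(21.0257, 9.5216) (20.5318, 0) (37, 0) (37, 4.0181)]  |A|=110.4952
8. canonical 4-gon: [(21.0257, 9.5216) (20.5318, 0) (37, 0) (37, 4.0181)]
9. shoelace: 110.4952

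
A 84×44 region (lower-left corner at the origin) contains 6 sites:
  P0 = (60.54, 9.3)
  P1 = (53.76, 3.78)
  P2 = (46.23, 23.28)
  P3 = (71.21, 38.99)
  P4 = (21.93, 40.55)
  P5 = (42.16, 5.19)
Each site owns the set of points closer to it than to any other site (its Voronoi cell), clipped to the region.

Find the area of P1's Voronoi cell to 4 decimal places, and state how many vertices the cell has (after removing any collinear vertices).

Area of P1's cell: 118.2500 (4 vertices)

1. box [0,84]×[0,44]: [(0, 0) (84, 0) (84, 44) (0, 44)]
2. ⊥bis P1·P0 via (57.15,6.54): [(0, 0) (62.4746, 0) (26.6516, 44) (0, 44)]  |A|=1960.7763
3. ⊥bis P1·P2 via (49.995,13.53): [(14.9572, 0) (62.4746, 0) (51.1088, 13.9601)]  |A|=331.6745
4. ⊥bis P1·P3 via (62.485,21.385): [(14.9572, 0) (62.4746, 0) (51.1088, 13.9601)]  |A|=331.6745
5. ⊥bis P1·P4 via (37.845,22.165): [(14.9572, 0) (62.4746, 0) (51.1088, 13.9601)]  |A|=331.6745
6. ⊥bis P1·P5 via (47.96,4.485): [(49.0134, 13.1509) (47.4148, 0) (62.4746, 0) (51.1088, 13.9601)]  |A|=118.25
7. canonical 4-gon: [(49.0134, 13.1509) (47.4148, 0) (62.4746, 0) (51.1088, 13.9601)]
8. shoelace: 118.25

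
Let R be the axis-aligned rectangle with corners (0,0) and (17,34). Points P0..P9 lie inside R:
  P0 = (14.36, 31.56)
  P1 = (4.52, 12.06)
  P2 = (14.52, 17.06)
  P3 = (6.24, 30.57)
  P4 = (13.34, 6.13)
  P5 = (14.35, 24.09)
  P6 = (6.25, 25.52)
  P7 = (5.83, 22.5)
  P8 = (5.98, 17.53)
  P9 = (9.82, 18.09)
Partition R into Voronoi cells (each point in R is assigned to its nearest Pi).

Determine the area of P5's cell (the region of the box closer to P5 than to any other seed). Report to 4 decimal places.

Area of P5's cell: 45.7361

1. box [0,17]×[0,34]: [(0, 0) (17, 0) (17, 34) (0, 34)]
2. ⊥bis P5·P0 via (14.355,27.825): [(0, 27.8442) (0, 0) (17, 0) (17, 27.8215)]  |A|=473.1582
3. ⊥bis P5·P1 via (9.435,18.075): [(0, 27.8442) (0, 25.7846) (17, 11.8935) (17, 27.8215)]  |A|=152.8951
4. ⊥bis P5·P2 via (14.435,20.575): [(0, 27.8442) (0, 25.7846) (6.6071, 20.3857) (17, 20.637) (17, 27.8215)]  |A|=107.4597
5. ⊥bis P5·P3 via (10.295,27.33): [(10.6944, 27.8299) (5.4814, 21.3056) (6.6071, 20.3857) (17, 20.637) (17, 27.8215)]  |A|=66.8906
6. ⊥bis P5·P4 via (13.845,15.11): [(10.6944, 27.8299) (5.4814, 21.3056) (6.6071, 20.3857) (17, 20.637) (17, 27.8215)]  |A|=66.8906
7. ⊥bis P5·P6 via (10.3,24.805): [(10.834, 27.8297) (9.5323, 20.4564) (17, 20.637) (17, 27.8215)]  |A|=49.5628
8. ⊥bis P5·P7 via (10.09,23.295): [(10.834, 27.8297) (10.0609, 23.4508) (10.6148, 20.4826) (17, 20.637) (17, 27.8215)]  |A|=47.949
9. ⊥bis P5·P8 via (10.165,20.81): [(10.834, 27.8297) (10.0609, 23.4508) (10.6148, 20.4826) (17, 20.637) (17, 27.8215)]  |A|=47.949
10. ⊥bis P5·P9 via (12.085,21.09): [(10.834, 27.8297) (10.0609, 23.4508) (10.2418, 22.4816) (12.8189, 20.5359) (17, 20.637) (17, 27.8215)]  |A|=45.7361
11. canonical 6-gon: [(10.834, 27.8297) (10.0609, 23.4508) (10.2418, 22.4816) (12.8189, 20.5359) (17, 20.637) (17, 27.8215)]
12. shoelace: 45.7361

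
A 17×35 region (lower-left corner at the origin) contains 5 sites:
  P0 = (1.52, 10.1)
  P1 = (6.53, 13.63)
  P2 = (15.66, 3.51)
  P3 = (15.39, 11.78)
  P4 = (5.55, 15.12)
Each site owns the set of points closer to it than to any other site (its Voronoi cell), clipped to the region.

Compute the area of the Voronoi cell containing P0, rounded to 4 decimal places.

Area of P0's cell: 84.4414

1. box [0,17]×[0,35]: [(0, 0) (17, 0) (17, 35) (0, 35)]
2. ⊥bis P0·P1 via (4.025,11.865): [(0, 17.5775) (0, 0) (12.385, 0)]  |A|=108.8486
3. ⊥bis P0·P2 via (8.59,6.805): [(8.192, 5.951) (0, 17.5775) (0, 0) (5.4185, 0)]  |A|=88.12
4. ⊥bis P0·P3 via (8.455,10.94): [(8.192, 5.951) (0, 17.5775) (0, 0) (5.4185, 0)]  |A|=88.12
5. ⊥bis P0·P4 via (3.535,12.61): [(8.192, 5.951) (3.4546, 12.6745) (0, 15.4479) (0, 0) (5.4185, 0)]  |A|=84.4414
6. canonical 5-gon: [(8.192, 5.951) (3.4546, 12.6745) (0, 15.4479) (0, 0) (5.4185, 0)]
7. shoelace: 84.4414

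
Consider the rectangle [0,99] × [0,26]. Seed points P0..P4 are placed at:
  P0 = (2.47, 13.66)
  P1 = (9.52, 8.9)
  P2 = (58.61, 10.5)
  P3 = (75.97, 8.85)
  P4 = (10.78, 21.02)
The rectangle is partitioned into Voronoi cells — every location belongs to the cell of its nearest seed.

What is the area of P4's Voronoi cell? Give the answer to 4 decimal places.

Area of P4's cell: 381.5035

1. box [0,99]×[0,26]: [(0, 0) (99, 0) (99, 26) (0, 26)]
2. ⊥bis P4·P0 via (6.625,17.34): [(0, 24.8201) (21.9827, 0) (99, 0) (99, 26) (0, 26)]  |A|=2301.1934
3. ⊥bis P4·P1 via (10.15,14.96): [(0, 24.8201) (8.5892, 15.1223) (99, 5.7231) (99, 26) (0, 26)]  |A|=1460.1396
4. ⊥bis P4·P2 via (34.695,15.76): [(0, 24.8201) (8.5892, 15.1223) (33.9743, 12.4832) (36.9472, 26) (0, 26)]  |A|=381.5035
5. ⊥bis P4·P3 via (43.375,14.935): [(0, 24.8201) (8.5892, 15.1223) (33.9743, 12.4832) (36.9472, 26) (0, 26)]  |A|=381.5035
6. canonical 5-gon: [(0, 24.8201) (8.5892, 15.1223) (33.9743, 12.4832) (36.9472, 26) (0, 26)]
7. shoelace: 381.5035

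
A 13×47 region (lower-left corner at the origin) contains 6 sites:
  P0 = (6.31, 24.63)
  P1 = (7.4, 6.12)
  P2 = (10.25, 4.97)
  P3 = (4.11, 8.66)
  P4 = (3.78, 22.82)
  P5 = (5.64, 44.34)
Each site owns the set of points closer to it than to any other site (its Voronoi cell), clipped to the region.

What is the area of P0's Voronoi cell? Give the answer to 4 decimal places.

1. box [0,13]×[0,47]: [(0, 0) (13, 0) (13, 47) (0, 47)]
2. ⊥bis P0·P1 via (6.855,15.375): [(0, 14.9713) (13, 15.7369) (13, 47) (0, 47)]  |A|=411.3968
3. ⊥bis P0·P2 via (8.28,14.8): [(0, 14.9713) (12.936, 15.7331) (13, 15.7459) (13, 47) (0, 47)]  |A|=411.3965
4. ⊥bis P0·P3 via (5.21,16.645): [(0, 17.3627) (12.1609, 15.6875) (12.936, 15.7331) (13, 15.7459) (13, 47) (0, 47)]  |A|=396.8557
5. ⊥bis P0·P4 via (5.045,23.725): [(0, 30.7769) (10.6459, 15.8962) (12.1609, 15.6875) (12.936, 15.7331) (13, 15.7459) (13, 47) (0, 47)]  |A|=325.4532
6. ⊥bis P0·P5 via (5.975,34.485): [(0, 34.2819) (0, 30.7769) (10.6459, 15.8962) (12.1609, 15.6875) (12.936, 15.7331) (13, 15.7459) (13, 34.7238)]  |A|=162.9902
7. canonical 7-gon: [(0, 34.2819) (0, 30.7769) (10.6459, 15.8962) (12.1609, 15.6875) (12.936, 15.7331) (13, 15.7459) (13, 34.7238)]
8. shoelace: 162.9902

Area of P0's cell: 162.9902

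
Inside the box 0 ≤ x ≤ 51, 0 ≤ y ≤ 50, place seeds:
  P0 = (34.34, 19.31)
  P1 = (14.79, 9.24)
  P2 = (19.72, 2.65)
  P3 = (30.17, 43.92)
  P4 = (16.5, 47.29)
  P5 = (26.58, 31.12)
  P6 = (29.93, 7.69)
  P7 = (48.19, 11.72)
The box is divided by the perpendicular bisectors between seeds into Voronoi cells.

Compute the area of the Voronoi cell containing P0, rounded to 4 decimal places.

1. box [0,51]×[0,50]: [(0, 0) (51, 0) (51, 50) (0, 50)]
2. ⊥bis P0·P1 via (24.565,14.275): [(31.9179, 0) (51, 0) (51, 50) (6.1634, 50)]  |A|=1597.9668
3. ⊥bis P0·P2 via (27.03,10.98): [(25.6289, 12.2095) (39.5421, 0) (51, 0) (51, 50) (6.1634, 50)]  |A|=1551.4228
4. ⊥bis P0·P3 via (32.255,31.615): [(16.9676, 29.0247) (25.6289, 12.2095) (39.5421, 0) (51, 0) (51, 34.7912)]  |A|=822.3958
5. ⊥bis P0·P4 via (25.42,33.3): [(19.3469, 29.4278) (17.3995, 28.1862) (25.6289, 12.2095) (39.5421, 0) (51, 0) (51, 34.7912)]  |A|=821.3112
6. ⊥bis P0·P5 via (30.46,25.215): [(42.9611, 33.4291) (21.8455, 19.5547) (25.6289, 12.2095) (39.5421, 0) (51, 0) (51, 34.7912)]  |A|=688.5749
7. ⊥bis P0·P6 via (32.135,13.5): [(42.9611, 33.4291) (21.8455, 19.5547) (23.2218, 16.8827) (51, 6.3404) (51, 34.7912)]  |A|=485.9776
8. ⊥bis P0·P7 via (41.265,15.515): [(42.9611, 33.4291) (21.8455, 19.5547) (23.2218, 16.8827) (38.7789, 10.9785) (51, 33.2791) (51, 34.7912)]  |A|=321.3676
9. canonical 6-gon: [(42.9611, 33.4291) (21.8455, 19.5547) (23.2218, 16.8827) (38.7789, 10.9785) (51, 33.2791) (51, 34.7912)]
10. shoelace: 321.3676

Area of P0's cell: 321.3676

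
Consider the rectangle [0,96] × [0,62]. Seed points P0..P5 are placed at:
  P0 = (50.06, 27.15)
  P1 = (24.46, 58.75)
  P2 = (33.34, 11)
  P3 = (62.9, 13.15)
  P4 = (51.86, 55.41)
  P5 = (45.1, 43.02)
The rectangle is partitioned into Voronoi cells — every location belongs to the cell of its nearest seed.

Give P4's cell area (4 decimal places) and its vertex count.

Area of P4's cell: 1033.3471 (6 vertices)

1. box [0,96]×[0,62]: [(0, 0) (96, 0) (96, 62) (0, 62)]
2. ⊥bis P4·P0 via (50.96,41.28): [(0, 44.5259) (96, 38.4112) (96, 62) (0, 62)]  |A|=1971.0206
3. ⊥bis P4·P1 via (38.16,57.08): [(36.3475, 42.2107) (96, 38.4112) (96, 62) (38.7597, 62)]  |A|=1269.9369
4. ⊥bis P4·P2 via (42.6,33.205): [(36.3475, 42.2107) (96, 38.4112) (96, 62) (38.7597, 62)]  |A|=1269.9369
5. ⊥bis P4·P3 via (57.38,34.28): [(36.3475, 42.2107) (77.6644, 39.5791) (96, 44.3691) (96, 62) (38.7597, 62)]  |A|=1215.3162
6. ⊥bis P4·P5 via (48.48,49.215): [(37.9046, 54.9849) (64.618, 40.4101) (77.6644, 39.5791) (96, 44.3691) (96, 62) (38.7597, 62)]  |A|=1033.3471
7. canonical 6-gon: [(37.9046, 54.9849) (64.618, 40.4101) (77.6644, 39.5791) (96, 44.3691) (96, 62) (38.7597, 62)]
8. shoelace: 1033.3471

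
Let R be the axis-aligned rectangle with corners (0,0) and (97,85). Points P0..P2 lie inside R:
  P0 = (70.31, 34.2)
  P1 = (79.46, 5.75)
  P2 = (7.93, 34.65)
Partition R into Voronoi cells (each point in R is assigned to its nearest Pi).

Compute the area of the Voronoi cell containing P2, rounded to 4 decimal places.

Area of P2's cell: 3316.1118

1. box [0,97]×[0,85]: [(0, 0) (97, 0) (97, 85) (0, 85)]
2. ⊥bis P2·P0 via (39.12,34.425): [(0, 0) (38.8717, 0) (39.4848, 85) (0, 85)]  |A|=3330.1514
3. ⊥bis P2·P1 via (43.695,20.2): [(0, 0) (35.5337, 0) (38.9323, 8.412) (39.4848, 85) (0, 85)]  |A|=3316.1118
4. canonical 5-gon: [(0, 0) (35.5337, 0) (38.9323, 8.412) (39.4848, 85) (0, 85)]
5. shoelace: 3316.1118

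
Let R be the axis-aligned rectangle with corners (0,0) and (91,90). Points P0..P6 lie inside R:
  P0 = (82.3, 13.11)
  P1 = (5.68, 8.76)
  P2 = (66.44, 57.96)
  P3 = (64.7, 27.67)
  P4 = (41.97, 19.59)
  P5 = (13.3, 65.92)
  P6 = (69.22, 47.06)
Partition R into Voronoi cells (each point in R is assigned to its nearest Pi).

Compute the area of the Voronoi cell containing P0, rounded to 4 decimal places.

1. box [0,91]×[0,90]: [(0, 0) (91, 0) (91, 90) (0, 90)]
2. ⊥bis P0·P1 via (43.99,10.935): [(44.6108, 0) (91, 0) (91, 90) (39.5012, 90)]  |A|=4404.9596
3. ⊥bis P0·P2 via (74.37,35.535): [(43.2188, 24.5192) (44.6108, 0) (91, 0) (91, 41.4158)]  |A|=1558.1606
4. ⊥bis P0·P3 via (73.5,20.39): [(90.8502, 41.3628) (56.6319, 0) (91, 0) (91, 41.4158)]  |A|=713.8817
5. ⊥bis P0·P4 via (62.135,16.35): [(90.8502, 41.3628) (60.2012, 4.3145) (59.508, 0) (91, 0) (91, 41.4158)]  |A|=707.6773
6. ⊥bis P0·P5 via (47.8,39.515): [(90.8502, 41.3628) (60.2012, 4.3145) (59.508, 0) (91, 0) (91, 41.4158)]  |A|=707.6773
7. ⊥bis P0·P6 via (75.76,30.085): [(84.2153, 33.3426) (60.2012, 4.3145) (59.508, 0) (91, 0) (91, 35.9566)]  |A|=688.733
8. canonical 5-gon: [(84.2153, 33.3426) (60.2012, 4.3145) (59.508, 0) (91, 0) (91, 35.9566)]
9. shoelace: 688.733

Area of P0's cell: 688.7330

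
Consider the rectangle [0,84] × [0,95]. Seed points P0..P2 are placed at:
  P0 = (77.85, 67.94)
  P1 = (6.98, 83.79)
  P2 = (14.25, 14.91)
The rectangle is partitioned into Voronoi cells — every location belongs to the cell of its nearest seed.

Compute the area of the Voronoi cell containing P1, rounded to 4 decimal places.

Area of P1's cell: 1868.3454

1. box [0,84]×[0,95]: [(0, 0) (84, 0) (84, 95) (0, 95)]
2. ⊥bis P1·P0 via (42.415,75.865): [(0, 0) (25.4479, 0) (46.6945, 95) (0, 95)]  |A|=3426.7638
3. ⊥bis P1·P2 via (10.615,49.35): [(0, 48.2296) (37.1104, 52.1465) (46.6945, 95) (0, 95)]  |A|=1868.3454
4. canonical 4-gon: [(0, 48.2296) (37.1104, 52.1465) (46.6945, 95) (0, 95)]
5. shoelace: 1868.3454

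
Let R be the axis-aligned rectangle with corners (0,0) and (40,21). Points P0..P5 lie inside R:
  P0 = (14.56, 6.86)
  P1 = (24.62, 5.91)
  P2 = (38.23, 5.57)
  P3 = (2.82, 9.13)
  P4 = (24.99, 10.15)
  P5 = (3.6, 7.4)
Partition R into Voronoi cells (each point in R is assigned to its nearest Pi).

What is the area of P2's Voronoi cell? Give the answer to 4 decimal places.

Area of P2's cell: 148.1090

1. box [0,40]×[0,21]: [(0, 0) (40, 0) (40, 21) (0, 21)]
2. ⊥bis P2·P0 via (26.395,6.215): [(26.0563, 0) (40, 0) (40, 21) (27.2008, 21)]  |A|=280.8009
3. ⊥bis P2·P1 via (31.425,5.74): [(31.2816, 0) (40, 0) (40, 21) (31.8062, 21)]  |A|=177.5778
4. ⊥bis P2·P3 via (20.525,7.35): [(31.2816, 0) (40, 0) (40, 21) (31.8062, 21)]  |A|=177.5778
5. ⊥bis P2·P4 via (31.61,7.86): [(31.4677, 7.4486) (31.2816, 0) (40, 0) (40, 21) (36.1554, 21)]  |A|=148.109
6. ⊥bis P2·P5 via (20.915,6.485): [(31.4677, 7.4486) (31.2816, 0) (40, 0) (40, 21) (36.1554, 21)]  |A|=148.109
7. canonical 5-gon: [(31.4677, 7.4486) (31.2816, 0) (40, 0) (40, 21) (36.1554, 21)]
8. shoelace: 148.109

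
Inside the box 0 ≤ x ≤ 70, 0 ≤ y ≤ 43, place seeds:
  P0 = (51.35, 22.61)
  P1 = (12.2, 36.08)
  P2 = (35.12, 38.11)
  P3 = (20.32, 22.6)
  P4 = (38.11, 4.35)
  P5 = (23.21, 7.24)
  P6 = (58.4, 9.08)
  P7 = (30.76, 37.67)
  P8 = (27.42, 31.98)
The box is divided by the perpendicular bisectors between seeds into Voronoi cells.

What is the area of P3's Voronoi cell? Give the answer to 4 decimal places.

Area of P3's cell: 382.8825

1. box [0,70]×[0,43]: [(0, 0) (70, 0) (70, 43) (0, 43)]
2. ⊥bis P3·P0 via (35.835,22.605): [(0, 0) (35.8423, 0) (35.8284, 43) (0, 43)]  |A|=1540.9203
3. ⊥bis P3·P1 via (16.26,29.34): [(0, 19.5454) (0, 0) (35.8423, 0) (35.829, 41.1279)]  |A|=1087.2049
4. ⊥bis P3·P2 via (27.72,30.355): [(23.9373, 33.9646) (0, 19.5454) (0, 0) (35.8423, 0) (35.835, 22.6115)]  |A|=977.0871
5. ⊥bis P3·P4 via (29.215,13.475): [(23.9373, 33.9646) (0, 19.5454) (0, 0) (15.3916, 0) (35.8359, 19.929) (35.835, 22.6115)]  |A|=773.3062
6. ⊥bis P3·P5 via (21.765,14.92): [(23.9373, 33.9646) (0, 19.5454) (0, 10.8249) (32.8338, 17.0026) (35.8359, 19.929) (35.835, 22.6115)]  |A|=464.7464
7. ⊥bis P3·P6 via (39.36,15.84): [(23.9373, 33.9646) (0, 19.5454) (0, 10.8249) (32.8338, 17.0026) (35.8359, 19.929) (35.835, 22.6115)]  |A|=464.7464
8. ⊥bis P3·P7 via (25.54,30.135): [(34.3377, 24.0403) (21.8377, 32.6998) (0, 19.5454) (0, 10.8249) (32.8338, 17.0026) (35.8359, 19.929) (35.835, 22.6115)]  |A|=447.7511
9. ⊥bis P3·P8 via (23.87,27.29): [(18.9895, 30.9842) (0, 19.5454) (0, 10.8249) (32.8338, 17.0026) (34.8563, 18.9741)]  |A|=382.8825
10. canonical 5-gon: [(18.9895, 30.9842) (0, 19.5454) (0, 10.8249) (32.8338, 17.0026) (34.8563, 18.9741)]
11. shoelace: 382.8825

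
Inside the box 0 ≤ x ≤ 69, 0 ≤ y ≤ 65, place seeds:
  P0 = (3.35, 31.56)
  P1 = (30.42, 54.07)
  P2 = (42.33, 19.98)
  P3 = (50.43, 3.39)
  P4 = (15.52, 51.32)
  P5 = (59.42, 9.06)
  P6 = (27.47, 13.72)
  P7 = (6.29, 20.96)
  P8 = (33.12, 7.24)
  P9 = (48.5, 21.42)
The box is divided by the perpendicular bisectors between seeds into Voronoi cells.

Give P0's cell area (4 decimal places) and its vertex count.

Area of P0's cell: 276.0932 (4 vertices)

1. box [0,69]×[0,65]: [(0, 0) (69, 0) (69, 65) (0, 65)]
2. ⊥bis P0·P1 via (16.885,42.815): [(0, 63.1205) (0, 0) (52.4877, 0)]  |A|=1656.5258
3. ⊥bis P0·P2 via (22.84,25.77): [(25.0033, 33.0521) (0, 63.1205) (0, 0) (15.1844, 0)]  |A|=1040.0489
4. ⊥bis P0·P3 via (26.89,17.475): [(25.0033, 33.0521) (0, 63.1205) (0, 0) (15.1844, 0)]  |A|=1040.0489
5. ⊥bis P0·P4 via (9.435,41.44): [(24.7019, 32.0373) (0, 47.2509) (0, 0) (15.1844, 0)]  |A|=826.8258
6. ⊥bis P0·P5 via (31.385,20.31): [(24.7019, 32.0373) (0, 47.2509) (0, 0) (15.1844, 0)]  |A|=826.8258
7. ⊥bis P0·P6 via (15.41,22.64): [(23.0933, 33.028) (0, 47.2509) (0, 1.8054)]  |A|=524.7438
8. ⊥bis P0·P7 via (4.82,26.26): [(21.5117, 30.8896) (23.0933, 33.028) (0, 47.2509) (0, 24.9231)]  |A|=276.0932
9. ⊥bis P0·P8 via (18.235,19.4): [(21.5117, 30.8896) (23.0933, 33.028) (0, 47.2509) (0, 24.9231)]  |A|=276.0932
10. ⊥bis P0·P9 via (25.925,26.49): [(21.5117, 30.8896) (23.0933, 33.028) (0, 47.2509) (0, 24.9231)]  |A|=276.0932
11. canonical 4-gon: [(21.5117, 30.8896) (23.0933, 33.028) (0, 47.2509) (0, 24.9231)]
12. shoelace: 276.0932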